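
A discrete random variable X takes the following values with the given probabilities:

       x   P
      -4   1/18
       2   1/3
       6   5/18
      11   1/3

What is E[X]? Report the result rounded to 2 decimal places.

E[X] = (1/18)·(-4) + (1/3)·2 + (5/18)·6 + (1/3)·11
     = 52/9 ≈ 5.78

5.78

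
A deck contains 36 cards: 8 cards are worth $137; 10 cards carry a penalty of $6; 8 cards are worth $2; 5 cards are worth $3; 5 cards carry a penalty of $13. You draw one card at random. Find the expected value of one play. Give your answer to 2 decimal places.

E[payout] = (8/36)·137 + (10/36)·(-6) + (8/36)·2 + (5/36)·3 + (5/36)·(-13) = 167/6
≈ $27.83

$27.83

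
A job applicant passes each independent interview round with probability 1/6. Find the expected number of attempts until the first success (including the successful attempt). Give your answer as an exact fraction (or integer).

6

For a geometric distribution, E[trials] = 1/p = 1/(1/6) = 6.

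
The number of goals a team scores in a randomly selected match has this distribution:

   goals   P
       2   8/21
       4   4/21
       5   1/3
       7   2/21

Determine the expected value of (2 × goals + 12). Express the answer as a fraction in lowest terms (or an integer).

E[2x+12] = (8/21)·16 + (4/21)·20 + (1/3)·22 + (2/21)·26
     = 138/7

138/7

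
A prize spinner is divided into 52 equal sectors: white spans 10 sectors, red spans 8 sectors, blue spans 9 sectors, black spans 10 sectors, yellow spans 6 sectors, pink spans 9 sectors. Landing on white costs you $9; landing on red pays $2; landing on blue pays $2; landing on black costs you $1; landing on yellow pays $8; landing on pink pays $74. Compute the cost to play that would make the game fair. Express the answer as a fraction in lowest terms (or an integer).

162/13 dollars

E[payout] = (10/52)·(-9) + (8/52)·2 + (9/52)·2 + (10/52)·(-1) + (6/52)·8 + (9/52)·74 = 162/13
Fair fee = E[payout] = 162/13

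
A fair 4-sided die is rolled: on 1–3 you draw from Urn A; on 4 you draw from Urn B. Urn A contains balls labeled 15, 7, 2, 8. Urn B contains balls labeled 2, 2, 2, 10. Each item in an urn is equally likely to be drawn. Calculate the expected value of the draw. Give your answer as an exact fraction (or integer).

7

E[X | Urn A] = (15 + 7 + 2 + 8)/4 = 8
E[X | Urn B] = (2 + 2 + 2 + 10)/4 = 4
E[X] = (3/4)·8 + (1/4)·4 = 7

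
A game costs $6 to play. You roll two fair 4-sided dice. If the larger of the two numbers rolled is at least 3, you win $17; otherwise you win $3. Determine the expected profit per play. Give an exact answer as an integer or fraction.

E[payout] = (1/4)·3 + (3/4)·17 = 27/2
Expected profit = 27/2 − 6 = 15/2

15/2 dollars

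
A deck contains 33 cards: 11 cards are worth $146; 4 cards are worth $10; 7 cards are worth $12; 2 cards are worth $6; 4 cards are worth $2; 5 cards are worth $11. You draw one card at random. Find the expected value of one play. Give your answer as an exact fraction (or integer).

1805/33 dollars

E[payout] = (11/33)·146 + (4/33)·10 + (7/33)·12 + (2/33)·6 + (4/33)·2 + (5/33)·11 = 1805/33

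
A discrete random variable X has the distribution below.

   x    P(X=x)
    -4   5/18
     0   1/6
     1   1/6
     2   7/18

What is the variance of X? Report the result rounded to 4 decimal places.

E[X] = (5/18)·(-4) + (1/6)·0 + (1/6)·1 + (7/18)·2 = -1/6
E[X²] = (5/18)·16 + (1/6)·0 + (1/6)·1 + (7/18)·4 = 37/6
Var(X) = 37/6 − (-1/6)² = 221/36 ≈ 6.1389

6.1389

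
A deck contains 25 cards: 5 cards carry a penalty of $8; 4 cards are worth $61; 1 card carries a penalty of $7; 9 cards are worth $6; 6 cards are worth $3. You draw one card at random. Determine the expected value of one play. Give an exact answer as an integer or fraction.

269/25 dollars

E[payout] = (5/25)·(-8) + (4/25)·61 + (1/25)·(-7) + (9/25)·6 + (6/25)·3 = 269/25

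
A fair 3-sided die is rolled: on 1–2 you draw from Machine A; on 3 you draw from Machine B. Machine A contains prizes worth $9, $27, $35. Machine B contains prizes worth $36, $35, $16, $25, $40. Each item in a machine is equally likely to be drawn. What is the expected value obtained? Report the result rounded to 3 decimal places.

E[X | Machine A] = (9 + 27 + 35)/3 = 71/3
E[X | Machine B] = (36 + 35 + 16 + 25 + 40)/5 = 152/5
E[X] = (2/3)·71/3 + (1/3)·152/5 = 1166/45 ≈ 25.911

$25.911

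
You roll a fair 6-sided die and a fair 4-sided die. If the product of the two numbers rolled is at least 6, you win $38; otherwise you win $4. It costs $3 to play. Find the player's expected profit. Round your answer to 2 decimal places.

E[payout] = (3/8)·4 + (5/8)·38 = 101/4
Expected profit = 101/4 − 3 = 89/4 ≈ $22.25

$22.25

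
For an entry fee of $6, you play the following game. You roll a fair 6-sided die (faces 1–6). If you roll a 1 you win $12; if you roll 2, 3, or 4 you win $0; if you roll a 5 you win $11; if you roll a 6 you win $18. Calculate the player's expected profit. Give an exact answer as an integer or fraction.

E[payout] = (1/2)·0 + (1/6)·11 + (1/6)·12 + (1/6)·18 = 41/6
Expected profit = 41/6 − 6 = 5/6

5/6 dollars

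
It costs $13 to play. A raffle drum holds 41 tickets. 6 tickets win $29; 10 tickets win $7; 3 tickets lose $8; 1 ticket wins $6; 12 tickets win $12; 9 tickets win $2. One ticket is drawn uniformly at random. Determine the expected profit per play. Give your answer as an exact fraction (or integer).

-145/41 dollars

E[payout] = (6/41)·29 + (10/41)·7 + (3/41)·(-8) + (1/41)·6 + (12/41)·12 + (9/41)·2 = 388/41
Expected profit = 388/41 − 13 = -145/41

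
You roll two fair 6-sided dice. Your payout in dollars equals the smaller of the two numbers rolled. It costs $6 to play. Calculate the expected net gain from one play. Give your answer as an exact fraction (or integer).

-125/36 dollars

Distribution of the smaller of the two numbers rolled: 1 w.p. 11/36, 2 w.p. 1/4, 3 w.p. 7/36, 4 w.p. 5/36, 5 w.p. 1/12, 6 w.p. 1/36
E[payout] = (11/36)·1 + (1/4)·2 + (7/36)·3 + (5/36)·4 + (1/12)·5 + (1/36)·6 = 91/36
Expected profit = 91/36 − 6 = -125/36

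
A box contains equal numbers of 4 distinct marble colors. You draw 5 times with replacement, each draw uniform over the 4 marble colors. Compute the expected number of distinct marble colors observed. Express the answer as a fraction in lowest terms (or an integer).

781/256

Let Xⱼ=1 if type j appears at least once. P(Xⱼ=1) = 1 − ((4−1)/4)^5 = 781/1024.
E[#distinct] = 4·781/1024 = 781/256.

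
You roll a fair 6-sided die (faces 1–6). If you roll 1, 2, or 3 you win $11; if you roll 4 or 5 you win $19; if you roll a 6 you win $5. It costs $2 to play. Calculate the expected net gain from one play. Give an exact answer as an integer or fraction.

32/3 dollars

E[payout] = (1/6)·5 + (1/2)·11 + (1/3)·19 = 38/3
Expected profit = 38/3 − 2 = 32/3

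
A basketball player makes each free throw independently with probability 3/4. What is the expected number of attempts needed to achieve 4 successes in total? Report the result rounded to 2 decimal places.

By linearity (sum of 4 independent geometric waits), E[trials] = 4/p = 4/(3/4) = 16/3.
≈ 5.33

5.33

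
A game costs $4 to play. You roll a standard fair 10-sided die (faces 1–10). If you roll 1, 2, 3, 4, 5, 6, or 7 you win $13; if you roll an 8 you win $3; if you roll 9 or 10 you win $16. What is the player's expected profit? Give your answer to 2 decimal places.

E[payout] = (1/10)·3 + (7/10)·13 + (1/5)·16 = 63/5
Expected profit = 63/5 − 4 = 43/5 ≈ $8.60

$8.60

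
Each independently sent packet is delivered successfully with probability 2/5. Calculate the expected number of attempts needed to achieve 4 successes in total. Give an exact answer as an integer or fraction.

10

By linearity (sum of 4 independent geometric waits), E[trials] = 4/p = 4/(2/5) = 10.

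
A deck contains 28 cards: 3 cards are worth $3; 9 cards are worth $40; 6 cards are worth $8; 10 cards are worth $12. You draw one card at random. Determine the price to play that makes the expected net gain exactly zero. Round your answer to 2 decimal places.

E[payout] = (3/28)·3 + (9/28)·40 + (6/28)·8 + (10/28)·12 = 537/28
Fair fee = E[payout] = 537/28 ≈ $19.18

$19.18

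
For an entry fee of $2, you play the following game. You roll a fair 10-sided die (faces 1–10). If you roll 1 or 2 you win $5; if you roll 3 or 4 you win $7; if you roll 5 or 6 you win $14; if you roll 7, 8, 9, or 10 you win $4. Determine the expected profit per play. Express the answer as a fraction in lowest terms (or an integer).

E[payout] = (2/5)·4 + (1/5)·5 + (1/5)·7 + (1/5)·14 = 34/5
Expected profit = 34/5 − 2 = 24/5

24/5 dollars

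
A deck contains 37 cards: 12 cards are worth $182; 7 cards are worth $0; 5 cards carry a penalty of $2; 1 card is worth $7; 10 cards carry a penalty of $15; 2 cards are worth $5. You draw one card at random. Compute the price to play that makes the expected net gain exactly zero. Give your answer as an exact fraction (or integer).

E[payout] = (12/37)·182 + (7/37)·0 + (5/37)·(-2) + (1/37)·7 + (10/37)·(-15) + (2/37)·5 = 2041/37
Fair fee = E[payout] = 2041/37

2041/37 dollars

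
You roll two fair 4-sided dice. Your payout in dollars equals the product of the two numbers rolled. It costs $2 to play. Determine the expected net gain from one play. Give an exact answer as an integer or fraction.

Distribution of the product of the two numbers rolled: 1 w.p. 1/16, 2 w.p. 1/8, 3 w.p. 1/8, 4 w.p. 3/16, 6 w.p. 1/8, 8 w.p. 1/8, …
E[payout] = (1/16)·1 + (1/8)·2 + (1/8)·3 + (3/16)·4 + (1/8)·6 + (1/8)·8 + (1/16)·9 + (1/8)·12 + (1/16)·16 = 25/4
Expected profit = 25/4 − 2 = 17/4

17/4 dollars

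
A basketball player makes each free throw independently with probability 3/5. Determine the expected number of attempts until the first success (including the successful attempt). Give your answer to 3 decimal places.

For a geometric distribution, E[trials] = 1/p = 1/(3/5) = 5/3.
≈ 1.667

1.667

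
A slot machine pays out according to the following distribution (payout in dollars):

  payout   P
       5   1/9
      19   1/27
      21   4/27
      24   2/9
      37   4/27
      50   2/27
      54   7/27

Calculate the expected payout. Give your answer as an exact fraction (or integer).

296/9 dollars

E[X] = (1/9)·5 + (1/27)·19 + (4/27)·21 + (2/9)·24 + (4/27)·37 + (2/27)·50 + (7/27)·54
     = 296/9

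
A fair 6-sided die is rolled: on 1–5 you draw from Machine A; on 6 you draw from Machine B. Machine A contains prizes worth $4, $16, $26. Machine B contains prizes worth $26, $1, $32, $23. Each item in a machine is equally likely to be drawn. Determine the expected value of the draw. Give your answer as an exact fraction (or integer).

E[X | Machine A] = (4 + 16 + 26)/3 = 46/3
E[X | Machine B] = (26 + 1 + 32 + 23)/4 = 41/2
E[X] = (5/6)·46/3 + (1/6)·41/2 = 583/36

583/36 dollars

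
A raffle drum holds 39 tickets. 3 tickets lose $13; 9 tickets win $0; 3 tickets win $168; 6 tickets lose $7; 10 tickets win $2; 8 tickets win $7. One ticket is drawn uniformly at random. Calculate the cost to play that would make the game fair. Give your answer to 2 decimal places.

$12.79

E[payout] = (3/39)·(-13) + (9/39)·0 + (3/39)·168 + (6/39)·(-7) + (10/39)·2 + (8/39)·7 = 499/39
Fair fee = E[payout] = 499/39 ≈ $12.79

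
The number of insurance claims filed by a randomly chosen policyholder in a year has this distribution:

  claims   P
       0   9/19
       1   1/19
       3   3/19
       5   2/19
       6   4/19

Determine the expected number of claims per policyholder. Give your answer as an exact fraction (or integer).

44/19

E[X] = (9/19)·0 + (1/19)·1 + (3/19)·3 + (2/19)·5 + (4/19)·6
     = 44/19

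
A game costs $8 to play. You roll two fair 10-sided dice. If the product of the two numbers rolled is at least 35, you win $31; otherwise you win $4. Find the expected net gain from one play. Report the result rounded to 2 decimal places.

E[payout] = (63/100)·4 + (37/100)·31 = 1399/100
Expected profit = 1399/100 − 8 = 599/100 ≈ $5.99

$5.99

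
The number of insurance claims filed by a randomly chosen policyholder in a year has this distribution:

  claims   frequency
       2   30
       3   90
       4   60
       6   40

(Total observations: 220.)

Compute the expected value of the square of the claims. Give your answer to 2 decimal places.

15.14

Total = 220, so P(claims=2) = 30/220, etc.
E[X²] = (3/22)·4 + (9/22)·9 + (3/11)·16 + (2/11)·36
     = 333/22 ≈ 15.14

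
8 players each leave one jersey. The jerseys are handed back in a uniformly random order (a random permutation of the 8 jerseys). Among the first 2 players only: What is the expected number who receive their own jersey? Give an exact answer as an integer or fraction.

Let Xᵢ = 1 if person i gets their own jersey. For each i, P(Xᵢ=1) = 1/8.
By linearity of expectation, E[X₁+…+X_2] = 2·(1/8) = 1/4.

1/4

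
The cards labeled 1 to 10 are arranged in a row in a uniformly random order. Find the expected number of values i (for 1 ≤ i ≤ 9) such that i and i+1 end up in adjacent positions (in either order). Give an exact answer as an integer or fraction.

9/5

For each i ∈ {1,…,9}, let Xᵢ = 1 if i and i+1 are adjacent. P(Xᵢ=1) = 2·(10−1)!/10! = 2/10.
By linearity, E[ΣXᵢ] = (9)·(2/10) = 9/5.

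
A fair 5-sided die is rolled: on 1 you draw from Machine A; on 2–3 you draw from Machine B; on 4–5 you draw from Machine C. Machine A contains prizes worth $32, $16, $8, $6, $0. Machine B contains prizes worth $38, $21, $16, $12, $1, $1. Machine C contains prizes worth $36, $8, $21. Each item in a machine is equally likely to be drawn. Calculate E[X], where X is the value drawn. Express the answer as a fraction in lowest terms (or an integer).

427/25 dollars

E[X | Machine A] = (32 + 16 + 8 + 6 + 0)/5 = 62/5
E[X | Machine B] = (38 + 21 + 16 + 12 + 1 + 1)/6 = 89/6
E[X | Machine C] = (36 + 8 + 21)/3 = 65/3
E[X] = (1/5)·62/5 + (2/5)·89/6 + (2/5)·65/3 = 427/25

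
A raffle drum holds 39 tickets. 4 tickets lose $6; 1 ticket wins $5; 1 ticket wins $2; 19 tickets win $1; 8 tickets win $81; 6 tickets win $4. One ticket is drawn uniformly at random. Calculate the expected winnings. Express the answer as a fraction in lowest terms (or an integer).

674/39 dollars

E[payout] = (4/39)·(-6) + (1/39)·5 + (1/39)·2 + (19/39)·1 + (8/39)·81 + (6/39)·4 = 674/39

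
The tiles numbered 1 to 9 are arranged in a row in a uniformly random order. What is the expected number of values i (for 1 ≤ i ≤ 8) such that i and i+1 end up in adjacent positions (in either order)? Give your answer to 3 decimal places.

For each i ∈ {1,…,8}, let Xᵢ = 1 if i and i+1 are adjacent. P(Xᵢ=1) = 2·(9−1)!/9! = 2/9.
By linearity, E[ΣXᵢ] = (8)·(2/9) = 16/9.
≈ 1.778

1.778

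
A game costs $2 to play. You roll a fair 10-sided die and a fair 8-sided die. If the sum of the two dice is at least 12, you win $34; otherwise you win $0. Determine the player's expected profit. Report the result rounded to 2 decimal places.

$9.90

E[payout] = (13/20)·0 + (7/20)·34 = 119/10
Expected profit = 119/10 − 2 = 99/10 ≈ $9.90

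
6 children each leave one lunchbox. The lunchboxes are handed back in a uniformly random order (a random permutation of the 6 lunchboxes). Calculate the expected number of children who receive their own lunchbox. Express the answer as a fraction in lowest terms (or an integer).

Let Xᵢ = 1 if person i gets their own lunchbox. For each i, P(Xᵢ=1) = 1/6.
By linearity of expectation, E[X₁+…+X_6] = 6·(1/6) = 1.

1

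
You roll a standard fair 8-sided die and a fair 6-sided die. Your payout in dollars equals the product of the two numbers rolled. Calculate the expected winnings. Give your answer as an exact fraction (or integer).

63/4 dollars

Distribution of the product of the two numbers rolled: 1 w.p. 1/48, 2 w.p. 1/24, 3 w.p. 1/24, 4 w.p. 1/16, 5 w.p. 1/24, 6 w.p. 1/12, …
E[payout] = (1/48)·1 + (1/24)·2 + (1/24)·3 + (1/16)·4 + (1/24)·5 + (1/12)·6 + (1/48)·7 + (1/16)·8 + (1/48)·9 + (1/24)·10 + (1/12)·12 + (1/48)·14 + (1/24)·15 + (1/24)·16 + (1/24)·18 + (1/24)·20 + (1/48)·21 + (1/16)·24 + (1/48)·25 + (1/48)·28 + (1/24)·30 + (1/48)·32 + (1/48)·35 + (1/48)·36 + (1/48)·40 + (1/48)·42 + (1/48)·48 = 63/4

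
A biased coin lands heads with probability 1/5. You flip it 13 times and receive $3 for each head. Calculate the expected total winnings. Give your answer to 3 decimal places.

$7.800

E[#heads] = 13·1/5 = 13/5 (linearity over flips).
E[winnings] = 3·13/5 = 39/5.
≈ 7.800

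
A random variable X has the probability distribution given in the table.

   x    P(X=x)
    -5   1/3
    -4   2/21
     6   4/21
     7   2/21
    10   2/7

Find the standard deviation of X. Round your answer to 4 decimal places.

E[X] = 55/21, E[X²] = 1049/21
Var(X) = E[X²] − (E[X])² = 1049/21 − 3025/441 = 19004/441
SD(X) = √(19004/441) ≈ 6.5645

6.5645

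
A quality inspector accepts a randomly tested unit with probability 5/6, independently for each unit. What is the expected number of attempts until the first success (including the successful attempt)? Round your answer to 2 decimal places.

1.20

For a geometric distribution, E[trials] = 1/p = 1/(5/6) = 6/5.
≈ 1.20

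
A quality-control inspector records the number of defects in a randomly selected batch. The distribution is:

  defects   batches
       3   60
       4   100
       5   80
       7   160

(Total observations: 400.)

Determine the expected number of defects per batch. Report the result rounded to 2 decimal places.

5.25

Total = 400, so P(defects=3) = 60/400, etc.
E[X] = (3/20)·3 + (1/4)·4 + (1/5)·5 + (2/5)·7
     = 21/4 ≈ 5.25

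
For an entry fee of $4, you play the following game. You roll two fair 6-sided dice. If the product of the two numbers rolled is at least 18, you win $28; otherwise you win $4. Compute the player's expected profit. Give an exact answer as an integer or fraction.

E[payout] = (13/18)·4 + (5/18)·28 = 32/3
Expected profit = 32/3 − 4 = 20/3

20/3 dollars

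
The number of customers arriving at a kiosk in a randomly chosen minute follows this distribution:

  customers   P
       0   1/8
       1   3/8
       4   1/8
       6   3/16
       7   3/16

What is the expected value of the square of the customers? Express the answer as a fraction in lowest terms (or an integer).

E[X²] = (1/8)·0 + (3/8)·1 + (1/8)·16 + (3/16)·36 + (3/16)·49
     = 293/16

293/16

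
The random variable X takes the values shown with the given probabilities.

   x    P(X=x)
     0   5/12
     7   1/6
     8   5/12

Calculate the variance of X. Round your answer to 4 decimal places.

E[X] = (5/12)·0 + (1/6)·7 + (5/12)·8 = 9/2
E[X²] = (5/12)·0 + (1/6)·49 + (5/12)·64 = 209/6
Var(X) = 209/6 − (9/2)² = 175/12 ≈ 14.5833

14.5833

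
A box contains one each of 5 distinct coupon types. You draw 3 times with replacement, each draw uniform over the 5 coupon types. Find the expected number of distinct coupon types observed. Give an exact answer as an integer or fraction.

Let Xⱼ=1 if type j appears at least once. P(Xⱼ=1) = 1 − ((5−1)/5)^3 = 61/125.
E[#distinct] = 5·61/125 = 61/25.

61/25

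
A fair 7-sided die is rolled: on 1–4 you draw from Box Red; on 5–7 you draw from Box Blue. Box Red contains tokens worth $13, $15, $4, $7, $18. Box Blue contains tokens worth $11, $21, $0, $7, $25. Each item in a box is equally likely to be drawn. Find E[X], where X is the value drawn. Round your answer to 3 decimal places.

E[X | Box Red] = (13 + 15 + 4 + 7 + 18)/5 = 57/5
E[X | Box Blue] = (11 + 21 + 0 + 7 + 25)/5 = 64/5
E[X] = (4/7)·57/5 + (3/7)·64/5 = 12 ≈ 12.000

$12.000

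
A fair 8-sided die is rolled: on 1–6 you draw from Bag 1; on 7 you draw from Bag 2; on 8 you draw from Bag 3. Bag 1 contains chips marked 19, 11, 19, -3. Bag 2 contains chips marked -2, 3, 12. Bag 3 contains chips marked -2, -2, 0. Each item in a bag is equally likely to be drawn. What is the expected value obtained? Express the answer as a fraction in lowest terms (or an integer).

9

E[X | Bag 1] = (19 + 11 + 19 − 3)/4 = 23/2
E[X | Bag 2] = (-2 + 3 + 12)/3 = 13/3
E[X | Bag 3] = (-2 − 2 + 0)/3 = -4/3
E[X] = (3/4)·23/2 + (1/8)·13/3 + (1/8)·(-4/3) = 9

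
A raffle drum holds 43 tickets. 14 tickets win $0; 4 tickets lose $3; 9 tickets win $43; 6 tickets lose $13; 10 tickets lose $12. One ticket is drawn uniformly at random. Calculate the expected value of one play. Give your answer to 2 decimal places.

E[payout] = (14/43)·0 + (4/43)·(-3) + (9/43)·43 + (6/43)·(-13) + (10/43)·(-12) = 177/43
≈ $4.12

$4.12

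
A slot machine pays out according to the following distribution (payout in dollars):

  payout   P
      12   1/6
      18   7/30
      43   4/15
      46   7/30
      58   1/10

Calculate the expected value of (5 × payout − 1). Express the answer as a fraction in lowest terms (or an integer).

E[5x-1] = (1/6)·59 + (7/30)·89 + (4/15)·214 + (7/30)·229 + (1/10)·289
     = 170

170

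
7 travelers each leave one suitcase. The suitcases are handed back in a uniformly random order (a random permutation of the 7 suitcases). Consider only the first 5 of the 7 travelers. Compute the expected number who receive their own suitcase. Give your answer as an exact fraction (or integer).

Let Xᵢ = 1 if person i gets their own suitcase. For each i, P(Xᵢ=1) = 1/7.
By linearity of expectation, E[X₁+…+X_5] = 5·(1/7) = 5/7.

5/7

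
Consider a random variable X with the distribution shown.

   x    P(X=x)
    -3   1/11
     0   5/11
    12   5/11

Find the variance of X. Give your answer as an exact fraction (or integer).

4770/121

E[X] = (1/11)·(-3) + (5/11)·0 + (5/11)·12 = 57/11
E[X²] = (1/11)·9 + (5/11)·0 + (5/11)·144 = 729/11
Var(X) = 729/11 − (57/11)² = 4770/121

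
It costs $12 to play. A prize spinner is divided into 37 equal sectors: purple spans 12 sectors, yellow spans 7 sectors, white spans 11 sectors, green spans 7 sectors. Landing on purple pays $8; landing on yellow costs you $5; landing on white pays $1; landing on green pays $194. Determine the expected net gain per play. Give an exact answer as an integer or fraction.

E[payout] = (12/37)·8 + (7/37)·(-5) + (11/37)·1 + (7/37)·194 = 1430/37
Expected profit = 1430/37 − 12 = 986/37

986/37 dollars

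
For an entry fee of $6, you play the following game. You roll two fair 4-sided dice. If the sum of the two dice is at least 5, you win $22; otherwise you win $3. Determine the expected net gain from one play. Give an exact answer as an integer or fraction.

E[payout] = (3/8)·3 + (5/8)·22 = 119/8
Expected profit = 119/8 − 6 = 71/8

71/8 dollars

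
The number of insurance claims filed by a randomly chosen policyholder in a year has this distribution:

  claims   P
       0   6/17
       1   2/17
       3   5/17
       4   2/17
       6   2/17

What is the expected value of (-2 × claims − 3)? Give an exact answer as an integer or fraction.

E[-2x-3] = (6/17)·(-3) + (2/17)·(-5) + (5/17)·(-9) + (2/17)·(-11) + (2/17)·(-15)
     = -125/17

-125/17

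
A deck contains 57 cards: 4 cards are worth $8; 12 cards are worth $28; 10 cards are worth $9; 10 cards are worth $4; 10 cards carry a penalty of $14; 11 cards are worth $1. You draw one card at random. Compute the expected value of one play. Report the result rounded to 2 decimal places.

$6.47

E[payout] = (4/57)·8 + (12/57)·28 + (10/57)·9 + (10/57)·4 + (10/57)·(-14) + (11/57)·1 = 123/19
≈ $6.47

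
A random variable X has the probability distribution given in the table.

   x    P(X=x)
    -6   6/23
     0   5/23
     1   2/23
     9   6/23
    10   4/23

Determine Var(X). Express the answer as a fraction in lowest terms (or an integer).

E[X] = (6/23)·(-6) + (5/23)·0 + (2/23)·1 + (6/23)·9 + (4/23)·10 = 60/23
E[X²] = (6/23)·36 + (5/23)·0 + (2/23)·1 + (6/23)·81 + (4/23)·100 = 48
Var(X) = 48 − (60/23)² = 21792/529

21792/529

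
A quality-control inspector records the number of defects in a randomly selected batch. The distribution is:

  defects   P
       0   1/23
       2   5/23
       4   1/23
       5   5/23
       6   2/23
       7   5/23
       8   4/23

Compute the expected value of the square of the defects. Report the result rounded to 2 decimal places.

E[X²] = (1/23)·0 + (5/23)·4 + (1/23)·16 + (5/23)·25 + (2/23)·36 + (5/23)·49 + (4/23)·64
     = 734/23 ≈ 31.91

31.91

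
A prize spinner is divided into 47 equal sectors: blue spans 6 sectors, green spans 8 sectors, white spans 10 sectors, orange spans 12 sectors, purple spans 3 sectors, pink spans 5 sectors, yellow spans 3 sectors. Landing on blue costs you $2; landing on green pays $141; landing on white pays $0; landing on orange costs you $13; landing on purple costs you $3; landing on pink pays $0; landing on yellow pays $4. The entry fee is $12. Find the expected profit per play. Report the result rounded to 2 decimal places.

E[payout] = (6/47)·(-2) + (8/47)·141 + (10/47)·0 + (12/47)·(-13) + (3/47)·(-3) + (5/47)·0 + (3/47)·4 = 963/47
Expected profit = 963/47 − 12 = 399/47 ≈ $8.49

$8.49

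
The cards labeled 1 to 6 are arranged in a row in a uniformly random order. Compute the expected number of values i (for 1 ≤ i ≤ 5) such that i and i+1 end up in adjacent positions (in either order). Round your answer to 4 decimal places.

For each i ∈ {1,…,5}, let Xᵢ = 1 if i and i+1 are adjacent. P(Xᵢ=1) = 2·(6−1)!/6! = 2/6.
By linearity, E[ΣXᵢ] = (5)·(2/6) = 5/3.
≈ 1.6667

1.6667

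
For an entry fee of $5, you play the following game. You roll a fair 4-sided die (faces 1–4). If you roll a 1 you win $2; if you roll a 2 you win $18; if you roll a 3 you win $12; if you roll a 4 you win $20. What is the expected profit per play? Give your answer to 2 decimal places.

E[payout] = (1/4)·2 + (1/4)·12 + (1/4)·18 + (1/4)·20 = 13
Expected profit = 13 − 5 = 8 ≈ $8.00

$8.00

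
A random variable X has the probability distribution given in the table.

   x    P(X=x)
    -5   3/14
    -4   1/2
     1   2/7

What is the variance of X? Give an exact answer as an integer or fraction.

1153/196

E[X] = (3/14)·(-5) + (1/2)·(-4) + (2/7)·1 = -39/14
E[X²] = (3/14)·25 + (1/2)·16 + (2/7)·1 = 191/14
Var(X) = 191/14 − (-39/14)² = 1153/196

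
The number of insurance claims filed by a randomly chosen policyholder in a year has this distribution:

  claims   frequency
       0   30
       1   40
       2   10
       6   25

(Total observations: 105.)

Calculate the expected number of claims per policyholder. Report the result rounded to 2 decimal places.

2.00

Total = 105, so P(claims=0) = 30/105, etc.
E[X] = (2/7)·0 + (8/21)·1 + (2/21)·2 + (5/21)·6
     = 2 ≈ 2.00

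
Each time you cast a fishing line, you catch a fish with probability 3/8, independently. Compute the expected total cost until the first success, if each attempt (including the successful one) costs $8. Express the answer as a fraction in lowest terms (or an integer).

64/3 dollars

E[#attempts] = 1/p = 8/3; E[cost] = 8·8/3 = 64/3.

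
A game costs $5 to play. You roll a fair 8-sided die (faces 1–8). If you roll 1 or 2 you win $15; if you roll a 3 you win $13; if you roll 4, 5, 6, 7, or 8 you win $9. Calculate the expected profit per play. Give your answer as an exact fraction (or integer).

$6

E[payout] = (5/8)·9 + (1/8)·13 + (1/4)·15 = 11
Expected profit = 11 − 5 = 6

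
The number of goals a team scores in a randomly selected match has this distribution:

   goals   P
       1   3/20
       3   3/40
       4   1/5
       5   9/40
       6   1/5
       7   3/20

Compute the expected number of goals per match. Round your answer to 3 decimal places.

E[X] = (3/20)·1 + (3/40)·3 + (1/5)·4 + (9/40)·5 + (1/5)·6 + (3/20)·7
     = 91/20 ≈ 4.550

4.550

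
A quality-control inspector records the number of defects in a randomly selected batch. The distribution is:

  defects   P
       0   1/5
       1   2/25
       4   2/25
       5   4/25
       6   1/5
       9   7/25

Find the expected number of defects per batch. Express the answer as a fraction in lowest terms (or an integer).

123/25

E[X] = (1/5)·0 + (2/25)·1 + (2/25)·4 + (4/25)·5 + (1/5)·6 + (7/25)·9
     = 123/25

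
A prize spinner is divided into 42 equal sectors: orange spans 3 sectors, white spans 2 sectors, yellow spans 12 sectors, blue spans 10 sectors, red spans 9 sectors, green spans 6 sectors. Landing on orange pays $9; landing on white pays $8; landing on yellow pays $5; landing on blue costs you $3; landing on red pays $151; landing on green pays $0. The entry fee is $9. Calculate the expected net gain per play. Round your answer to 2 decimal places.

E[payout] = (3/42)·9 + (2/42)·8 + (12/42)·5 + (10/42)·(-3) + (9/42)·151 + (6/42)·0 = 716/21
Expected profit = 716/21 − 9 = 527/21 ≈ $25.10

$25.10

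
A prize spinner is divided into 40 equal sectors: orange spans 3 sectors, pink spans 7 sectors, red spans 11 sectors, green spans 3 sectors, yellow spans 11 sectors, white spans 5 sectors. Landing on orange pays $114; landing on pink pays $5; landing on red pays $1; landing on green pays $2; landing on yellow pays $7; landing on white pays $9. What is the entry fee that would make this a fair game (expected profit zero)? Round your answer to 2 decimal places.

$12.90

E[payout] = (3/40)·114 + (7/40)·5 + (11/40)·1 + (3/40)·2 + (11/40)·7 + (5/40)·9 = 129/10
Fair fee = E[payout] = 129/10 ≈ $12.90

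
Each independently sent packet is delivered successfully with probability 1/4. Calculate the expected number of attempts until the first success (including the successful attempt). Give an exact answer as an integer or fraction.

For a geometric distribution, E[trials] = 1/p = 1/(1/4) = 4.

4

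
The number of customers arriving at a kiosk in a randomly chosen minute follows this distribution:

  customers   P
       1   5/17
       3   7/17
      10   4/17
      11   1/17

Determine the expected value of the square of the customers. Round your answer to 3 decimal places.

E[X²] = (5/17)·1 + (7/17)·9 + (4/17)·100 + (1/17)·121
     = 589/17 ≈ 34.647

34.647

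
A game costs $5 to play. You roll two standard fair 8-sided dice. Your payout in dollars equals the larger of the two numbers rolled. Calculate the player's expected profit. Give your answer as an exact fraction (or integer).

Distribution of the larger of the two numbers rolled: 1 w.p. 1/64, 2 w.p. 3/64, 3 w.p. 5/64, 4 w.p. 7/64, 5 w.p. 9/64, 6 w.p. 11/64, …
E[payout] = (1/64)·1 + (3/64)·2 + (5/64)·3 + (7/64)·4 + (9/64)·5 + (11/64)·6 + (13/64)·7 + (15/64)·8 = 93/16
Expected profit = 93/16 − 5 = 13/16

13/16 dollars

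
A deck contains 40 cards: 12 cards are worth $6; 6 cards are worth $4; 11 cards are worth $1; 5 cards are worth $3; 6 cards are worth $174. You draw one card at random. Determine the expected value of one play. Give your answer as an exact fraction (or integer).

E[payout] = (12/40)·6 + (6/40)·4 + (11/40)·1 + (5/40)·3 + (6/40)·174 = 583/20

583/20 dollars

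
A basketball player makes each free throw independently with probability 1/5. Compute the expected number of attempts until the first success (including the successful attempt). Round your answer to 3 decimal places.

For a geometric distribution, E[trials] = 1/p = 1/(1/5) = 5.
≈ 5.000

5.000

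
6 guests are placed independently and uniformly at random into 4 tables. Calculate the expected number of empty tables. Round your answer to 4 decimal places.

Let Xⱼ=1 if table j is empty. P(Xⱼ=1) = ((4-1)/4)^6 = 729/4096.
By linearity, E[#empty] = 4·729/4096 = 729/1024.
≈ 0.7119

0.7119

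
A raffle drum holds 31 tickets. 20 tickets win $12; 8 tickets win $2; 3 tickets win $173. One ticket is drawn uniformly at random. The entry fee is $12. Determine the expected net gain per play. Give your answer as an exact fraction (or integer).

E[payout] = (20/31)·12 + (8/31)·2 + (3/31)·173 = 25
Expected profit = 25 − 12 = 13

$13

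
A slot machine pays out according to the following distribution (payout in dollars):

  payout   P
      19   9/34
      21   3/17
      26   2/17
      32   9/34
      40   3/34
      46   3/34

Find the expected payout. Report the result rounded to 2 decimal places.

$27.85

E[X] = (9/34)·19 + (3/17)·21 + (2/17)·26 + (9/34)·32 + (3/34)·40 + (3/34)·46
     = 947/34 ≈ 27.85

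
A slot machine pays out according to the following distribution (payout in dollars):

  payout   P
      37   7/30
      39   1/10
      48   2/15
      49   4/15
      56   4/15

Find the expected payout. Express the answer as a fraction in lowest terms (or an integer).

704/15 dollars

E[X] = (7/30)·37 + (1/10)·39 + (2/15)·48 + (4/15)·49 + (4/15)·56
     = 704/15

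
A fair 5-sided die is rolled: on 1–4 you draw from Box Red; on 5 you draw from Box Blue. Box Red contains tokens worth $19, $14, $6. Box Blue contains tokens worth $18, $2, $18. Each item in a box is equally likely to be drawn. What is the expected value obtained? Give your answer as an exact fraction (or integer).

E[X | Box Red] = (19 + 14 + 6)/3 = 13
E[X | Box Blue] = (18 + 2 + 18)/3 = 38/3
E[X] = (4/5)·13 + (1/5)·38/3 = 194/15

194/15 dollars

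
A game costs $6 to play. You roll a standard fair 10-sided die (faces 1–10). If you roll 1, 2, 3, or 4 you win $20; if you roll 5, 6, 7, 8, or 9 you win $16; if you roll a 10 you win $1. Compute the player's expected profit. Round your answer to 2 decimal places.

$10.10

E[payout] = (1/10)·1 + (1/2)·16 + (2/5)·20 = 161/10
Expected profit = 161/10 − 6 = 101/10 ≈ $10.10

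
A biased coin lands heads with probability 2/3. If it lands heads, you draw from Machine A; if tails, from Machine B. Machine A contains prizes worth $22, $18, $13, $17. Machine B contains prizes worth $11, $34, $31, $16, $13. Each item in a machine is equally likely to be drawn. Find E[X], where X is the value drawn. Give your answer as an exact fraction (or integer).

E[X | Machine A] = (22 + 18 + 13 + 17)/4 = 35/2
E[X | Machine B] = (11 + 34 + 31 + 16 + 13)/5 = 21
E[X] = (2/3)·35/2 + (1/3)·21 = 56/3

56/3 dollars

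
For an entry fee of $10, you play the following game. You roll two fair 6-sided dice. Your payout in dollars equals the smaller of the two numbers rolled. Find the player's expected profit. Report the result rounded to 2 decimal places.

-$7.47

Distribution of the smaller of the two numbers rolled: 1 w.p. 11/36, 2 w.p. 1/4, 3 w.p. 7/36, 4 w.p. 5/36, 5 w.p. 1/12, 6 w.p. 1/36
E[payout] = (11/36)·1 + (1/4)·2 + (7/36)·3 + (5/36)·4 + (1/12)·5 + (1/36)·6 = 91/36
Expected profit = 91/36 − 10 = -269/36 ≈ -$7.47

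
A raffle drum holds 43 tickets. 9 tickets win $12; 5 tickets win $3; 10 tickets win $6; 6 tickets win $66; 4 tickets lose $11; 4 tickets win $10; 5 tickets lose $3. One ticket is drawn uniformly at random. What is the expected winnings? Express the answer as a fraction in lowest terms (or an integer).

E[payout] = (9/43)·12 + (5/43)·3 + (10/43)·6 + (6/43)·66 + (4/43)·(-11) + (4/43)·10 + (5/43)·(-3) = 560/43

560/43 dollars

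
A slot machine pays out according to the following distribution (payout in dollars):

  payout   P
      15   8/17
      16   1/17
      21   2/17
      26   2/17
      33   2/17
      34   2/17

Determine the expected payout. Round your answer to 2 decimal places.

E[X] = (8/17)·15 + (1/17)·16 + (2/17)·21 + (2/17)·26 + (2/17)·33 + (2/17)·34
     = 364/17 ≈ 21.41

$21.41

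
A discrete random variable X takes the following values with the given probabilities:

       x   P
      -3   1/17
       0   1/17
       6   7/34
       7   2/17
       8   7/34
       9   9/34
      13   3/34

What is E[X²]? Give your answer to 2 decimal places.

63.24

E[X²] = (1/17)·9 + (1/17)·0 + (7/34)·36 + (2/17)·49 + (7/34)·64 + (9/34)·81 + (3/34)·169
     = 1075/17 ≈ 63.24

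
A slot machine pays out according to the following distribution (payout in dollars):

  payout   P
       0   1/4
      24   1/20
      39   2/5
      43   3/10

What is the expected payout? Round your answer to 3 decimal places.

$29.700

E[X] = (1/4)·0 + (1/20)·24 + (2/5)·39 + (3/10)·43
     = 297/10 ≈ 29.700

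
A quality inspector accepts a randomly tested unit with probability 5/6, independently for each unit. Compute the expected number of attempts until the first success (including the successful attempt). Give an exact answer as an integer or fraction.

For a geometric distribution, E[trials] = 1/p = 1/(5/6) = 6/5.

6/5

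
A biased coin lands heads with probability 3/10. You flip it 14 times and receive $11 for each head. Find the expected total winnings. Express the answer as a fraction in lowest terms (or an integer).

E[#heads] = 14·3/10 = 21/5 (linearity over flips).
E[winnings] = 11·21/5 = 231/5.

231/5 dollars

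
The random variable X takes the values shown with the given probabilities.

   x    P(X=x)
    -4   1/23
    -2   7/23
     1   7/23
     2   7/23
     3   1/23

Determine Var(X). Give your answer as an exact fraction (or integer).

1988/529

E[X] = (1/23)·(-4) + (7/23)·(-2) + (7/23)·1 + (7/23)·2 + (1/23)·3 = 6/23
E[X²] = (1/23)·16 + (7/23)·4 + (7/23)·1 + (7/23)·4 + (1/23)·9 = 88/23
Var(X) = 88/23 − (6/23)² = 1988/529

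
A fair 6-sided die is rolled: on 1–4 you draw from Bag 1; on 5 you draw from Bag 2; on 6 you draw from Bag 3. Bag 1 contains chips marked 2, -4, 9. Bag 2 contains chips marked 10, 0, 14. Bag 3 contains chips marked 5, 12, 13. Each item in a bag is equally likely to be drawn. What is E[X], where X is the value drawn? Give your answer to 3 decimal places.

E[X | Bag 1] = (2 − 4 + 9)/3 = 7/3
E[X | Bag 2] = (10 + 0 + 14)/3 = 8
E[X | Bag 3] = (5 + 12 + 13)/3 = 10
E[X] = (2/3)·7/3 + (1/6)·8 + (1/6)·10 = 41/9 ≈ 4.556

4.556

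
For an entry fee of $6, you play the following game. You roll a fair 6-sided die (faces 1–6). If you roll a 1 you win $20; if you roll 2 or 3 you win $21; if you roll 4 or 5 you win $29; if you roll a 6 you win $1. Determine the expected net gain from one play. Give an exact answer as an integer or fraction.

85/6 dollars

E[payout] = (1/6)·1 + (1/6)·20 + (1/3)·21 + (1/3)·29 = 121/6
Expected profit = 121/6 − 6 = 85/6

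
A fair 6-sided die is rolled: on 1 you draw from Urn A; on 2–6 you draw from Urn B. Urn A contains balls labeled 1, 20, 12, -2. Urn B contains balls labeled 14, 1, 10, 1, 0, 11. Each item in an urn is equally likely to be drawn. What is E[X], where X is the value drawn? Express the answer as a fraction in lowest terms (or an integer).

463/72

E[X | Urn A] = (1 + 20 + 12 − 2)/4 = 31/4
E[X | Urn B] = (14 + 1 + 10 + 1 + 0 + 11)/6 = 37/6
E[X] = (1/6)·31/4 + (5/6)·37/6 = 463/72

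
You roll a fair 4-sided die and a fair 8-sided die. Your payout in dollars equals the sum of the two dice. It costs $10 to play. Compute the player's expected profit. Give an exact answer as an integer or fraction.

Distribution of the sum of the two dice: 2 w.p. 1/32, 3 w.p. 1/16, 4 w.p. 3/32, 5 w.p. 1/8, 6 w.p. 1/8, 7 w.p. 1/8, …
E[payout] = (1/32)·2 + (1/16)·3 + (3/32)·4 + (1/8)·5 + (1/8)·6 + (1/8)·7 + (1/8)·8 + (1/8)·9 + (3/32)·10 + (1/16)·11 + (1/32)·12 = 7
Expected profit = 7 − 10 = -3

-$3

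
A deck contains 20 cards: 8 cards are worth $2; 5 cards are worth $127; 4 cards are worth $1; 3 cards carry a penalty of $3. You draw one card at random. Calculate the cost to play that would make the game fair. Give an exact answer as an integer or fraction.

E[payout] = (8/20)·2 + (5/20)·127 + (4/20)·1 + (3/20)·(-3) = 323/10
Fair fee = E[payout] = 323/10

323/10 dollars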